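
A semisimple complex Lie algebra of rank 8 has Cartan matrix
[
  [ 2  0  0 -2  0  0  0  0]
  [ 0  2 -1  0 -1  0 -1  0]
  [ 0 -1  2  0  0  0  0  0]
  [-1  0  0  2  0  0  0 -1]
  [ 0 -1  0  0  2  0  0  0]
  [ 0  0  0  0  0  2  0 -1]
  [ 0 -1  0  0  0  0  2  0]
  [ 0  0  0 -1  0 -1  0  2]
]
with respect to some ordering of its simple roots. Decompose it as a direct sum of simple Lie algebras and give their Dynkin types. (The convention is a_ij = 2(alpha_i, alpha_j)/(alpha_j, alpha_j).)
The diagram associated to this matrix has two connected components: the simple roots {alpha_1, alpha_4, alpha_6, alpha_8} form a chain of 4 nodes with a double edge at one end; the terminal node there is the unique long simple root (C_4), and {alpha_2, alpha_3, alpha_5, alpha_7} form a chain of 2 nodes with a fork of two nodes at one end (D_4). A semisimple Lie algebra decomposes uniquely as the direct sum of simple ideals, one per connected component of its Dynkin diagram, so g ≅ C_4 ⊕ D_4 (dimension 36 + 28 = 64).

C4 ⊕ D4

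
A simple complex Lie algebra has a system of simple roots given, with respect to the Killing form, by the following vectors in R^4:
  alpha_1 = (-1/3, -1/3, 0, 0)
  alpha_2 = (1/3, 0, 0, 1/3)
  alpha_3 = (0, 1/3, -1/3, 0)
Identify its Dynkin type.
Compute the Cartan integers a_ij = 2(alpha_i, alpha_j)/(alpha_j, alpha_j); the resulting 3x3 Cartan matrix is
[[2, -1, -1], [-1, 2, 0], [-1, 0, 2]].
All simple roots have the same length, so the diagram is simply laced. The associated Dynkin diagram is a chain of 3 nodes with single edges (A_3), so the type is A_3 (the algebra sl(4)).

A_3 (sl(4))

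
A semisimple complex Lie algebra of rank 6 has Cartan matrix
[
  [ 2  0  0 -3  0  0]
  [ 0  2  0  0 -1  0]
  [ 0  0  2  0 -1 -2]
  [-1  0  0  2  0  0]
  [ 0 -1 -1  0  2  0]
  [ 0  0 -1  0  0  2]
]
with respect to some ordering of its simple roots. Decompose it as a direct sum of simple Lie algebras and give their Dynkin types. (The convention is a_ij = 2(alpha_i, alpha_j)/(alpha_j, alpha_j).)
The diagram associated to this matrix has two connected components: the simple roots {alpha_2, alpha_3, alpha_5, alpha_6} form a chain of 4 nodes with a double edge at one end; the terminal node there is the unique short simple root (B_4), and {alpha_1, alpha_4} form two nodes joined by a triple edge (G_2). A semisimple Lie algebra decomposes uniquely as the direct sum of simple ideals, one per connected component of its Dynkin diagram, so g ≅ B_4 ⊕ G_2 (dimension 36 + 14 = 50).

B4 ⊕ G2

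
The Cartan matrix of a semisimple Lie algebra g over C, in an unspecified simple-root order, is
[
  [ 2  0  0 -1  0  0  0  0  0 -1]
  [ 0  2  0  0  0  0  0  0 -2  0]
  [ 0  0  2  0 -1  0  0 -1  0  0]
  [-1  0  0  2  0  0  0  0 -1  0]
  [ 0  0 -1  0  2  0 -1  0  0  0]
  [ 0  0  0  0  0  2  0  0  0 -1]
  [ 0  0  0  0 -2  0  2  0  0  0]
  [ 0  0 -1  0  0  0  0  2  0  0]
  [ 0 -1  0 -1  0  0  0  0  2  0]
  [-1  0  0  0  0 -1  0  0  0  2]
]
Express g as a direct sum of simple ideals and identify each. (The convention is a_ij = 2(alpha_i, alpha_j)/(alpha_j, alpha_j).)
C4 + C6

The diagram associated to this matrix has two connected components: the simple roots {alpha_3, alpha_5, alpha_7, alpha_8} form a chain of 4 nodes with a double edge at one end; the terminal node there is the unique long simple root (C_4), and {alpha_1, alpha_2, alpha_4, alpha_6, alpha_9, alpha_10} form a chain of 6 nodes with a double edge at one end; the terminal node there is the unique long simple root (C_6). A semisimple Lie algebra decomposes uniquely as the direct sum of simple ideals, one per connected component of its Dynkin diagram, so g ≅ C_4 ⊕ C_6 (dimension 36 + 78 = 114).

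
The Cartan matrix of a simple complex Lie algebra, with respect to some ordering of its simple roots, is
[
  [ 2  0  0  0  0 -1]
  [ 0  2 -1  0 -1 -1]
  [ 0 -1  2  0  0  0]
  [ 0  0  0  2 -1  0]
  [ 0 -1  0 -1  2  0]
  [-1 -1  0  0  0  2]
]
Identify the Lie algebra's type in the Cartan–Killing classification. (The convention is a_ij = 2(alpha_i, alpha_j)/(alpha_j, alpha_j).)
The matrix has rank 6 with 2's on the diagonal. Reading the off-diagonal entries as Dynkin edges (a single edge where a_ij = a_ji = -1; a double or triple edge where a_ij * a_ji = 2 or 3), the diagram is a chain of 5 nodes with one extra node attached to the third node from one end (E_6). One simple-root ordering that puts it in standard form is (alpha_1, alpha_3, alpha_6, alpha_2, alpha_5, alpha_4). So the algebra is type E_6.

E6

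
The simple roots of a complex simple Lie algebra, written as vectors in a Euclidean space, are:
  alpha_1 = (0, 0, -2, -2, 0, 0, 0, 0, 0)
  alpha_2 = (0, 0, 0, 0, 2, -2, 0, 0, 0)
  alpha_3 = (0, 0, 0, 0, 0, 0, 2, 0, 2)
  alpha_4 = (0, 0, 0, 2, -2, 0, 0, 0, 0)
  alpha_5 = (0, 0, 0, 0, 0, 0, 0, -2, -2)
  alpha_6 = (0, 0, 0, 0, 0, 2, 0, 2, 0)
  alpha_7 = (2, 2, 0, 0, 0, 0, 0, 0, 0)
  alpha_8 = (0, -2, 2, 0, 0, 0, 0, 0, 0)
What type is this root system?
Compute the Cartan integers a_ij = 2(alpha_i, alpha_j)/(alpha_j, alpha_j); the resulting 8x8 Cartan matrix is
[[2, 0, 0, -1, 0, 0, 0, -1], [0, 2, 0, -1, 0, -1, 0, 0], [0, 0, 2, 0, -1, 0, 0, 0], [-1, -1, 0, 2, 0, 0, 0, 0], [0, 0, -1, 0, 2, -1, 0, 0], [0, -1, 0, 0, -1, 2, 0, 0], [0, 0, 0, 0, 0, 0, 2, -1], [-1, 0, 0, 0, 0, 0, -1, 2]].
All simple roots have the same length, so the diagram is simply laced. The associated Dynkin diagram is a chain of 8 nodes with single edges (A_8), so the type is A_8 (the algebra sl(9)).

type A_8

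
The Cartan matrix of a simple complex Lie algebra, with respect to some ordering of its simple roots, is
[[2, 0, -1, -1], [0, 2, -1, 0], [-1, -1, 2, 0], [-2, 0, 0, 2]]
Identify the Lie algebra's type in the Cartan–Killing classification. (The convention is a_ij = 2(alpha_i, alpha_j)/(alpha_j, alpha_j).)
C4

The matrix has rank 4 with 2's on the diagonal. Reading the off-diagonal entries as Dynkin edges (a single edge where a_ij = a_ji = -1; a double or triple edge where a_ij * a_ji = 2 or 3), the diagram is a chain of 4 nodes with a double edge at one end; the terminal node there is the unique long simple root (C_4). One simple-root ordering that puts it in standard form is (alpha_2, alpha_3, alpha_1, alpha_4). So the algebra is type C_4, i.e. sp(8).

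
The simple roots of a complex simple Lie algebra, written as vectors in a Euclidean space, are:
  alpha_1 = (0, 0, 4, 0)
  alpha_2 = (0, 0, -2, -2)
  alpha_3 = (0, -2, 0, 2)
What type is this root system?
C_3 (sp(6))

Compute the Cartan integers a_ij = 2(alpha_i, alpha_j)/(alpha_j, alpha_j); the resulting 3x3 Cartan matrix is
[[2, -2, 0], [-1, 2, -1], [0, -1, 2]].
The roots have two lengths (squared-length ratio 2:1); the short ones are alpha_{2,3}. The associated Dynkin diagram is a chain of 3 nodes with a double edge at one end; the terminal node there is the unique long simple root (C_3), so the type is C_3 (the algebra sp(6)).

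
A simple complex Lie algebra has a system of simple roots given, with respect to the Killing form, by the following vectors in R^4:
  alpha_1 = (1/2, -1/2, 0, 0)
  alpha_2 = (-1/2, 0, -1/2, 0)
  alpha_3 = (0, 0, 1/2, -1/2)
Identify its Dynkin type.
A_3 (sl(4))

Compute the Cartan integers a_ij = 2(alpha_i, alpha_j)/(alpha_j, alpha_j); the resulting 3x3 Cartan matrix is
[[2, -1, 0], [-1, 2, -1], [0, -1, 2]].
All simple roots have the same length, so the diagram is simply laced. The associated Dynkin diagram is a chain of 3 nodes with single edges (A_3), so the type is A_3 (the algebra sl(4)).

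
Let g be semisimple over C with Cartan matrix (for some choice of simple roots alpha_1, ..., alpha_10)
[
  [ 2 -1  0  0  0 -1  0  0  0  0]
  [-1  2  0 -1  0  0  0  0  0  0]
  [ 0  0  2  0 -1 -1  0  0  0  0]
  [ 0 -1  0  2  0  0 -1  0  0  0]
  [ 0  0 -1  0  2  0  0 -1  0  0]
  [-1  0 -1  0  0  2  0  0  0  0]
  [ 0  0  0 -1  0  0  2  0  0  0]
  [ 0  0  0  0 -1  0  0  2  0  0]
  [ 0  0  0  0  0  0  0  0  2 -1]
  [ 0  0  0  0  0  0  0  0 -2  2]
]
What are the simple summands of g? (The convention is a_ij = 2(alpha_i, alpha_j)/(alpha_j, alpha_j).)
type A_8 ⊕ type B_2

The diagram associated to this matrix has two connected components: the simple roots {alpha_1, alpha_2, alpha_3, alpha_4, alpha_5, alpha_6, alpha_7, alpha_8} form a chain of 8 nodes with single edges (A_8), and {alpha_9, alpha_10} form a chain of 2 nodes with a double edge at one end; the terminal node there is the unique short simple root (B_2). A semisimple Lie algebra decomposes uniquely as the direct sum of simple ideals, one per connected component of its Dynkin diagram, so g ≅ A_8 ⊕ B_2 (dimension 80 + 10 = 90).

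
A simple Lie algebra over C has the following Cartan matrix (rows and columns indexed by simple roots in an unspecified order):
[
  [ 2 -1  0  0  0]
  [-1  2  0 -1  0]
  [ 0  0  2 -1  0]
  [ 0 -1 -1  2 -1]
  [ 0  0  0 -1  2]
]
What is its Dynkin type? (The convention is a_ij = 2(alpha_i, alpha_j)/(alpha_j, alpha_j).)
The matrix has rank 5 with 2's on the diagonal. Reading the off-diagonal entries as Dynkin edges (a single edge where a_ij = a_ji = -1; a double or triple edge where a_ij * a_ji = 2 or 3), the diagram is a chain of 3 nodes with a fork of two nodes at one end (D_5). One simple-root ordering that puts it in standard form is (alpha_1, alpha_2, alpha_4, alpha_3, alpha_5). So the algebra is type D_5, i.e. so(10).

D5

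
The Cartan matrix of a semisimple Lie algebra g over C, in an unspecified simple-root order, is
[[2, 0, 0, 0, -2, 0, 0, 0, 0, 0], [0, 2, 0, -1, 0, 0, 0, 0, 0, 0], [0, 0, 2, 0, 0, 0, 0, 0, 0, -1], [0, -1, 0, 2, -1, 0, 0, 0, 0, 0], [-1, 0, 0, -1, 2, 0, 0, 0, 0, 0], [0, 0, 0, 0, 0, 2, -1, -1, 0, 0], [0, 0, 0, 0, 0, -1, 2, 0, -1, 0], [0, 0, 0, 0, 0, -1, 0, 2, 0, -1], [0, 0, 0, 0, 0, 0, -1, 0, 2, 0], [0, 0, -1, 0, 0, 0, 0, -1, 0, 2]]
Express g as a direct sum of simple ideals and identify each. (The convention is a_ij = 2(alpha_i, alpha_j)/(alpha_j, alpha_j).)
A6 + C4

The diagram associated to this matrix has two connected components: the simple roots {alpha_3, alpha_6, alpha_7, alpha_8, alpha_9, alpha_10} form a chain of 6 nodes with single edges (A_6), and {alpha_1, alpha_2, alpha_4, alpha_5} form a chain of 4 nodes with a double edge at one end; the terminal node there is the unique long simple root (C_4). A semisimple Lie algebra decomposes uniquely as the direct sum of simple ideals, one per connected component of its Dynkin diagram, so g ≅ A_6 ⊕ C_4 (dimension 48 + 36 = 84).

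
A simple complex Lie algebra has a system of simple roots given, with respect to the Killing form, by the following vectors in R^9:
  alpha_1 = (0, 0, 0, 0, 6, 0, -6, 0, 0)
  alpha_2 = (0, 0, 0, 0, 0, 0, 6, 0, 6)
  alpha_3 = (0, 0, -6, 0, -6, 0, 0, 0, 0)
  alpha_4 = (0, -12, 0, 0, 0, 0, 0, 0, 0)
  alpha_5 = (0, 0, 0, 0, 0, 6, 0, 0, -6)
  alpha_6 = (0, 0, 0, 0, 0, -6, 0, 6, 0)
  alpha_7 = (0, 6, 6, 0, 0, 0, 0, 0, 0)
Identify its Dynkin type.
C7

Compute the Cartan integers a_ij = 2(alpha_i, alpha_j)/(alpha_j, alpha_j); the resulting 7x7 Cartan matrix is
[[2, -1, -1, 0, 0, 0, 0], [-1, 2, 0, 0, -1, 0, 0], [-1, 0, 2, 0, 0, 0, -1], [0, 0, 0, 2, 0, 0, -2], [0, -1, 0, 0, 2, -1, 0], [0, 0, 0, 0, -1, 2, 0], [0, 0, -1, -1, 0, 0, 2]].
The roots have two lengths (squared-length ratio 2:1); the short ones are alpha_{1,2,3,5,6,7}. The associated Dynkin diagram is a chain of 7 nodes with a double edge at one end; the terminal node there is the unique long simple root (C_7), so the type is C_7 (the algebra sp(14)).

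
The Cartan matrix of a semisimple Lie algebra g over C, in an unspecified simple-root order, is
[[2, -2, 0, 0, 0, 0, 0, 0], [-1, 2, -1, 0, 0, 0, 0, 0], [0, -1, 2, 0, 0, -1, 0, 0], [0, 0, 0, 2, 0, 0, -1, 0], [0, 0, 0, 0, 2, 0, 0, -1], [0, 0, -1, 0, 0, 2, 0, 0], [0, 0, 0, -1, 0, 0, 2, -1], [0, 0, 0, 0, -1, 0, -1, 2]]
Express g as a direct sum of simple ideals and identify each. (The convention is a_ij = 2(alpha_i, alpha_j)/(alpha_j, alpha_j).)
The diagram associated to this matrix has two connected components: the simple roots {alpha_4, alpha_5, alpha_7, alpha_8} form a chain of 4 nodes with single edges (A_4), and {alpha_1, alpha_2, alpha_3, alpha_6} form a chain of 4 nodes with a double edge at one end; the terminal node there is the unique long simple root (C_4). A semisimple Lie algebra decomposes uniquely as the direct sum of simple ideals, one per connected component of its Dynkin diagram, so g ≅ A_4 ⊕ C_4 (dimension 24 + 36 = 60).

A4 ⊕ C4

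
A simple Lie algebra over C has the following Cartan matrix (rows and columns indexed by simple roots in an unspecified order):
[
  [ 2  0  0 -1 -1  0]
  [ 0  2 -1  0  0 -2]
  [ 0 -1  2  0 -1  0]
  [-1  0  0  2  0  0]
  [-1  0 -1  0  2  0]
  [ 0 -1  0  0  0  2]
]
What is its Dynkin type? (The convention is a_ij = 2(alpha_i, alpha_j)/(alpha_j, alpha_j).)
The matrix has rank 6 with 2's on the diagonal. Reading the off-diagonal entries as Dynkin edges (a single edge where a_ij = a_ji = -1; a double or triple edge where a_ij * a_ji = 2 or 3), the diagram is a chain of 6 nodes with a double edge at one end; the terminal node there is the unique short simple root (B_6). One simple-root ordering that puts it in standard form is (alpha_4, alpha_1, alpha_5, alpha_3, alpha_2, alpha_6). So the algebra is type B_6, i.e. so(13).

B6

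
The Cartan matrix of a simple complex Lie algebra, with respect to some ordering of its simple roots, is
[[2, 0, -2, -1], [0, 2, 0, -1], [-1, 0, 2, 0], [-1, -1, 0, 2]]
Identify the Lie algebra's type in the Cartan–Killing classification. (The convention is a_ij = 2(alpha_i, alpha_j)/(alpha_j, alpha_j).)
The matrix has rank 4 with 2's on the diagonal. Reading the off-diagonal entries as Dynkin edges (a single edge where a_ij = a_ji = -1; a double or triple edge where a_ij * a_ji = 2 or 3), the diagram is a chain of 4 nodes with a double edge at one end; the terminal node there is the unique short simple root (B_4). One simple-root ordering that puts it in standard form is (alpha_2, alpha_4, alpha_1, alpha_3). So the algebra is type B_4, i.e. so(9).

B_4 (so(9))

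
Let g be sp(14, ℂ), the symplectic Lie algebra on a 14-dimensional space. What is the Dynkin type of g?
This is sp(14), which has dimension 14(14+1)/2 = 105 and rank 14/2 = 7. In the classification of classical Lie algebras, the symplectic algebra sp(2n) has type C_n; here n = 7, so the Dynkin diagram is a chain of 7 nodes with a double edge at one end; the terminal node there is the unique long simple root (C_7). Hence the type is C_7.

C7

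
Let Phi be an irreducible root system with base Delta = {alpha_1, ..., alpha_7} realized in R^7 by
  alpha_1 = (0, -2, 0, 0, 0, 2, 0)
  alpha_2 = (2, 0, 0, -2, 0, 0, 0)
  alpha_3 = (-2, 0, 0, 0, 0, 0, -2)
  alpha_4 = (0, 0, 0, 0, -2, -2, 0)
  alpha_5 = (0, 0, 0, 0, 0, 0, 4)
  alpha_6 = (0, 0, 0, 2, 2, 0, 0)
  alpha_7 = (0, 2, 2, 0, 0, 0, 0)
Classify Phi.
C_7 (sp(14))

Compute the Cartan integers a_ij = 2(alpha_i, alpha_j)/(alpha_j, alpha_j); the resulting 7x7 Cartan matrix is
[[2, 0, 0, -1, 0, 0, -1], [0, 2, -1, 0, 0, -1, 0], [0, -1, 2, 0, -1, 0, 0], [-1, 0, 0, 2, 0, -1, 0], [0, 0, -2, 0, 2, 0, 0], [0, -1, 0, -1, 0, 2, 0], [-1, 0, 0, 0, 0, 0, 2]].
The roots have two lengths (squared-length ratio 2:1); the short ones are alpha_{1,2,3,4,6,7}. The associated Dynkin diagram is a chain of 7 nodes with a double edge at one end; the terminal node there is the unique long simple root (C_7), so the type is C_7 (the algebra sp(14)).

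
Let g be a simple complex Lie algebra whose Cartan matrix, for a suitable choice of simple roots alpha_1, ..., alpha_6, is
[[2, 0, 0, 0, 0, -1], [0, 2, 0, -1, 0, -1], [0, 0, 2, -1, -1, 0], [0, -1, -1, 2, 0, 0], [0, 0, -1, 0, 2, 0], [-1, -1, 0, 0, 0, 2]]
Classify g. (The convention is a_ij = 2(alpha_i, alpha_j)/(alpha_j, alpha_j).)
The matrix has rank 6 with 2's on the diagonal. Reading the off-diagonal entries as Dynkin edges (a single edge where a_ij = a_ji = -1; a double or triple edge where a_ij * a_ji = 2 or 3), the diagram is a chain of 6 nodes with single edges (A_6). One simple-root ordering that puts it in standard form is (alpha_1, alpha_6, alpha_2, alpha_4, alpha_3, alpha_5). So the algebra is type A_6, i.e. sl(7).

A6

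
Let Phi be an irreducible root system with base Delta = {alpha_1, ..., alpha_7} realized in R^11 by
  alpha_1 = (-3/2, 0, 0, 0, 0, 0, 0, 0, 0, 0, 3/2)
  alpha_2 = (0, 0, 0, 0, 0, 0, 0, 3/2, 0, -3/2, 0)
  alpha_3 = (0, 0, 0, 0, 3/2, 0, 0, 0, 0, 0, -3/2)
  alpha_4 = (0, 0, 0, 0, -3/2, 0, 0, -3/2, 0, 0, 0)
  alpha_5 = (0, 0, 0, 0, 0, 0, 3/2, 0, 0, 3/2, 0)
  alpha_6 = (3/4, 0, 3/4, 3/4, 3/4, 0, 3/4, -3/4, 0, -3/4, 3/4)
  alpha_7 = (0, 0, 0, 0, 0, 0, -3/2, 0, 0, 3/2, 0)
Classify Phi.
type E_7

Compute the Cartan integers a_ij = 2(alpha_i, alpha_j)/(alpha_j, alpha_j); the resulting 7x7 Cartan matrix is
[[2, 0, -1, 0, 0, 0, 0], [0, 2, 0, -1, -1, 0, -1], [-1, 0, 2, -1, 0, 0, 0], [0, -1, -1, 2, 0, 0, 0], [0, -1, 0, 0, 2, 0, 0], [0, 0, 0, 0, 0, 2, -1], [0, -1, 0, 0, 0, -1, 2]].
All simple roots have the same length, so the diagram is simply laced. The associated Dynkin diagram is a chain of 6 nodes with one extra node attached to the third node from one end (E_7), so the type is E_7.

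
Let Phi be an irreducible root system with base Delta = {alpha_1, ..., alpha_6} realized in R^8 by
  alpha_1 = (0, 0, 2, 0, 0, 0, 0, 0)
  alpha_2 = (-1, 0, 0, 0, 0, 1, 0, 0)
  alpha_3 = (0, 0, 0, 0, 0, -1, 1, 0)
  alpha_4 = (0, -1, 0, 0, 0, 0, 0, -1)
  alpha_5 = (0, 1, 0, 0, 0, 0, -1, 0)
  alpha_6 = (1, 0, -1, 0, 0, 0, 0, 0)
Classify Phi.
C_6

Compute the Cartan integers a_ij = 2(alpha_i, alpha_j)/(alpha_j, alpha_j); the resulting 6x6 Cartan matrix is
[[2, 0, 0, 0, 0, -2], [0, 2, -1, 0, 0, -1], [0, -1, 2, 0, -1, 0], [0, 0, 0, 2, -1, 0], [0, 0, -1, -1, 2, 0], [-1, -1, 0, 0, 0, 2]].
The roots have two lengths (squared-length ratio 2:1); the short ones are alpha_{2,3,4,5,6}. The associated Dynkin diagram is a chain of 6 nodes with a double edge at one end; the terminal node there is the unique long simple root (C_6), so the type is C_6 (the algebra sp(12)).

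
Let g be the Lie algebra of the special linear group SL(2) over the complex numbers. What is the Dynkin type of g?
type A_1

This is sl(2), which has dimension 2^2 - 1 = 3 and rank 2 - 1 = 1 (a Cartan subalgebra is the diagonal traceless matrices). In the classification of classical Lie algebras, the special linear algebra sl(n+1) has type A_n; here n = 1, so the Dynkin diagram is a chain of 1 nodes with single edges (A_1). Hence the type is A_1.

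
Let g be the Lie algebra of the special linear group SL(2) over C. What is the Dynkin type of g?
A1

This is sl(2), which has dimension 2^2 - 1 = 3 and rank 2 - 1 = 1 (a Cartan subalgebra is the diagonal traceless matrices). In the classification of classical Lie algebras, the special linear algebra sl(n+1) has type A_n; here n = 1, so the Dynkin diagram is a chain of 1 nodes with single edges (A_1). Hence the type is A_1.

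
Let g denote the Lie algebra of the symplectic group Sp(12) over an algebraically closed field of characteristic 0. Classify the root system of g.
This is sp(12), which has dimension 12(12+1)/2 = 78 and rank 12/2 = 6. In the classification of classical Lie algebras, the symplectic algebra sp(2n) has type C_n; here n = 6, so the Dynkin diagram is a chain of 6 nodes with a double edge at one end; the terminal node there is the unique long simple root (C_6). Hence the type is C_6.

C_6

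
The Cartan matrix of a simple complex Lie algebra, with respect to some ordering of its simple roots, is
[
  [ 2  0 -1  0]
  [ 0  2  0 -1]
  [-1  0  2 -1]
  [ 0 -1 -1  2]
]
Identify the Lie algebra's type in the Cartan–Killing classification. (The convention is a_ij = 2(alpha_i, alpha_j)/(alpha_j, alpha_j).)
The matrix has rank 4 with 2's on the diagonal. Reading the off-diagonal entries as Dynkin edges (a single edge where a_ij = a_ji = -1; a double or triple edge where a_ij * a_ji = 2 or 3), the diagram is a chain of 4 nodes with single edges (A_4). One simple-root ordering that puts it in standard form is (alpha_1, alpha_3, alpha_4, alpha_2). So the algebra is type A_4, i.e. sl(5).

A_4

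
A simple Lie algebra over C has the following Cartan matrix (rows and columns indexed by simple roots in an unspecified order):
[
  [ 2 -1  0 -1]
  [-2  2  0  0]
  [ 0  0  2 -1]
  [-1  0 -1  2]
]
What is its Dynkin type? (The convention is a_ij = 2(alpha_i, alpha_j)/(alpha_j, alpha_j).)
C_4 (sp(8))

The matrix has rank 4 with 2's on the diagonal. Reading the off-diagonal entries as Dynkin edges (a single edge where a_ij = a_ji = -1; a double or triple edge where a_ij * a_ji = 2 or 3), the diagram is a chain of 4 nodes with a double edge at one end; the terminal node there is the unique long simple root (C_4). One simple-root ordering that puts it in standard form is (alpha_3, alpha_4, alpha_1, alpha_2). So the algebra is type C_4, i.e. sp(8).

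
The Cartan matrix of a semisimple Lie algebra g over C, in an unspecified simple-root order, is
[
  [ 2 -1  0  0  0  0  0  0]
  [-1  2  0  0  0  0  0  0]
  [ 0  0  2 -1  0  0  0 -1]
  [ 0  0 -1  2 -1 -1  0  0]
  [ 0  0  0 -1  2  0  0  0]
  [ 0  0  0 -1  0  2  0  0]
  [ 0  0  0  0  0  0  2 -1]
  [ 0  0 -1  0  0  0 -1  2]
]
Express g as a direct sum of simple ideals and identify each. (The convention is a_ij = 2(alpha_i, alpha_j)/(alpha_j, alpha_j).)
The diagram associated to this matrix has two connected components: the simple roots {alpha_1, alpha_2} form a chain of 2 nodes with single edges (A_2), and {alpha_3, alpha_4, alpha_5, alpha_6, alpha_7, alpha_8} form a chain of 4 nodes with a fork of two nodes at one end (D_6). A semisimple Lie algebra decomposes uniquely as the direct sum of simple ideals, one per connected component of its Dynkin diagram, so g ≅ A_2 ⊕ D_6 (dimension 8 + 66 = 74).

A_2 (sl(3)) ⊕ D_6 (so(12))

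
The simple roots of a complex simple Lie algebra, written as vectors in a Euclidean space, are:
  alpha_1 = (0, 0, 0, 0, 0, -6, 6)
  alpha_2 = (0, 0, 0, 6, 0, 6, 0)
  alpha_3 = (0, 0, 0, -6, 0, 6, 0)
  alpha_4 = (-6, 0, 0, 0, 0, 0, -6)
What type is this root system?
D_4

Compute the Cartan integers a_ij = 2(alpha_i, alpha_j)/(alpha_j, alpha_j); the resulting 4x4 Cartan matrix is
[[2, -1, -1, -1], [-1, 2, 0, 0], [-1, 0, 2, 0], [-1, 0, 0, 2]].
All simple roots have the same length, so the diagram is simply laced. The associated Dynkin diagram is a chain of 2 nodes with a fork of two nodes at one end (D_4), so the type is D_4 (the algebra so(8)).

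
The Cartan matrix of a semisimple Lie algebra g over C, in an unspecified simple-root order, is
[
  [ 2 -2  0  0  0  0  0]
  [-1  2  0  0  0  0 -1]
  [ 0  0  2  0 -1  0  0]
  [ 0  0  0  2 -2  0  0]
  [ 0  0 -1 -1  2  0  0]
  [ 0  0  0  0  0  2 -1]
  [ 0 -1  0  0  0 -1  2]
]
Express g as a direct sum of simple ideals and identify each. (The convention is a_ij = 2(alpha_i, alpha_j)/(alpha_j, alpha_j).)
The diagram associated to this matrix has two connected components: the simple roots {alpha_3, alpha_4, alpha_5} form a chain of 3 nodes with a double edge at one end; the terminal node there is the unique long simple root (C_3), and {alpha_1, alpha_2, alpha_6, alpha_7} form a chain of 4 nodes with a double edge at one end; the terminal node there is the unique long simple root (C_4). A semisimple Lie algebra decomposes uniquely as the direct sum of simple ideals, one per connected component of its Dynkin diagram, so g ≅ C_3 ⊕ C_4 (dimension 21 + 36 = 57).

C_3 (sp(6)) ⊕ C_4 (sp(8))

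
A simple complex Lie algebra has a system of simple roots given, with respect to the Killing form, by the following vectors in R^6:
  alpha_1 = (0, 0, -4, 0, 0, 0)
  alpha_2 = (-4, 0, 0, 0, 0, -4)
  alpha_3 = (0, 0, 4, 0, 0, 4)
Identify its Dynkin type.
type B_3

Compute the Cartan integers a_ij = 2(alpha_i, alpha_j)/(alpha_j, alpha_j); the resulting 3x3 Cartan matrix is
[[2, 0, -1], [0, 2, -1], [-2, -1, 2]].
The roots have two lengths (squared-length ratio 2:1); the short ones are alpha_{1}. The associated Dynkin diagram is a chain of 3 nodes with a double edge at one end; the terminal node there is the unique short simple root (B_3), so the type is B_3 (the algebra so(7)).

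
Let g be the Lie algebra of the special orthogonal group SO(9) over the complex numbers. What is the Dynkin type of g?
type B_4

This is so(9) with 9 odd, which has dimension 9(9-1)/2 = 36 and rank (9-1)/2 = 4. In the classification of classical Lie algebras, the orthogonal algebra so(2n+1) in an odd number of variables has type B_n; here n = 4, so the Dynkin diagram is a chain of 4 nodes with a double edge at one end; the terminal node there is the unique short simple root (B_4). Hence the type is B_4.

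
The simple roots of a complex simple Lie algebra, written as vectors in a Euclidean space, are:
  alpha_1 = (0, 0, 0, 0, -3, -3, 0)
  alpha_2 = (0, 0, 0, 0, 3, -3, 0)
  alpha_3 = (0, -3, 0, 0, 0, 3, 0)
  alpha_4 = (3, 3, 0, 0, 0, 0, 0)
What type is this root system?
Compute the Cartan integers a_ij = 2(alpha_i, alpha_j)/(alpha_j, alpha_j); the resulting 4x4 Cartan matrix is
[[2, 0, -1, 0], [0, 2, -1, 0], [-1, -1, 2, -1], [0, 0, -1, 2]].
All simple roots have the same length, so the diagram is simply laced. The associated Dynkin diagram is a chain of 2 nodes with a fork of two nodes at one end (D_4), so the type is D_4 (the algebra so(8)).

D4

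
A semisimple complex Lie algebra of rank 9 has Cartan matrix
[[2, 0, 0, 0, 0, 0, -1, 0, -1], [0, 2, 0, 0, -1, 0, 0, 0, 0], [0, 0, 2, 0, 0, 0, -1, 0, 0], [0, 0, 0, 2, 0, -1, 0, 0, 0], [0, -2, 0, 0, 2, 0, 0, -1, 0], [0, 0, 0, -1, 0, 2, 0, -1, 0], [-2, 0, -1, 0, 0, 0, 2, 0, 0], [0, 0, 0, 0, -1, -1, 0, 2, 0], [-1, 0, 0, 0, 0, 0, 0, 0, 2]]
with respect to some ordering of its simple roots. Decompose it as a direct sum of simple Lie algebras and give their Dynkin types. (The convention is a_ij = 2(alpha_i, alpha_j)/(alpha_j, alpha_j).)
B_5 ⊕ F_4

The diagram associated to this matrix has two connected components: the simple roots {alpha_2, alpha_4, alpha_5, alpha_6, alpha_8} form a chain of 5 nodes with a double edge at one end; the terminal node there is the unique short simple root (B_5), and {alpha_1, alpha_3, alpha_7, alpha_9} form a chain of 4 nodes with a double edge between the middle two (F_4). A semisimple Lie algebra decomposes uniquely as the direct sum of simple ideals, one per connected component of its Dynkin diagram, so g ≅ B_5 ⊕ F_4 (dimension 55 + 52 = 107).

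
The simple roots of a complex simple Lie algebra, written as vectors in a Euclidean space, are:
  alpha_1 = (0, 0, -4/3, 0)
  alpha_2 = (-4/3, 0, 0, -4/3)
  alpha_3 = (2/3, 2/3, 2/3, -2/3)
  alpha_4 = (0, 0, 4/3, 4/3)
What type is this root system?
F4

Compute the Cartan integers a_ij = 2(alpha_i, alpha_j)/(alpha_j, alpha_j); the resulting 4x4 Cartan matrix is
[[2, 0, -1, -1], [0, 2, 0, -1], [-1, 0, 2, 0], [-2, -1, 0, 2]].
The roots have two lengths (squared-length ratio 2:1); the short ones are alpha_{1,3}. The associated Dynkin diagram is a chain of 4 nodes with a double edge between the middle two (F_4), so the type is F_4.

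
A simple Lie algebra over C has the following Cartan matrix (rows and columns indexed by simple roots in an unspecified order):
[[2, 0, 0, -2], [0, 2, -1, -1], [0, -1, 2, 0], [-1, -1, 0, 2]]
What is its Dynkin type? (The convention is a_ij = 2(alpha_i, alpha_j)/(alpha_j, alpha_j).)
The matrix has rank 4 with 2's on the diagonal. Reading the off-diagonal entries as Dynkin edges (a single edge where a_ij = a_ji = -1; a double or triple edge where a_ij * a_ji = 2 or 3), the diagram is a chain of 4 nodes with a double edge at one end; the terminal node there is the unique long simple root (C_4). One simple-root ordering that puts it in standard form is (alpha_3, alpha_2, alpha_4, alpha_1). So the algebra is type C_4, i.e. sp(8).

type C_4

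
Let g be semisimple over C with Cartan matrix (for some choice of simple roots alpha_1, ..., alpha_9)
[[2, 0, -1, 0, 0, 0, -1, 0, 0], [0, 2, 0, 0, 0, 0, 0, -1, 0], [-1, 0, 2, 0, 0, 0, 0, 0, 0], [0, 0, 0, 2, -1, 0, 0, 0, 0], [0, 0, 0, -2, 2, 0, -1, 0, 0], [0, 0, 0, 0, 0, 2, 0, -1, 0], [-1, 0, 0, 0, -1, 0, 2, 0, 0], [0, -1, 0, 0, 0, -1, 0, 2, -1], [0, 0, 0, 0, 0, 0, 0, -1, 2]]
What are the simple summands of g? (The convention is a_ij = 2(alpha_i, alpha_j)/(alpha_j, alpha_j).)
The diagram associated to this matrix has two connected components: the simple roots {alpha_1, alpha_3, alpha_4, alpha_5, alpha_7} form a chain of 5 nodes with a double edge at one end; the terminal node there is the unique short simple root (B_5), and {alpha_2, alpha_6, alpha_8, alpha_9} form a chain of 2 nodes with a fork of two nodes at one end (D_4). A semisimple Lie algebra decomposes uniquely as the direct sum of simple ideals, one per connected component of its Dynkin diagram, so g ≅ B_5 ⊕ D_4 (dimension 55 + 28 = 83).

B5 + D4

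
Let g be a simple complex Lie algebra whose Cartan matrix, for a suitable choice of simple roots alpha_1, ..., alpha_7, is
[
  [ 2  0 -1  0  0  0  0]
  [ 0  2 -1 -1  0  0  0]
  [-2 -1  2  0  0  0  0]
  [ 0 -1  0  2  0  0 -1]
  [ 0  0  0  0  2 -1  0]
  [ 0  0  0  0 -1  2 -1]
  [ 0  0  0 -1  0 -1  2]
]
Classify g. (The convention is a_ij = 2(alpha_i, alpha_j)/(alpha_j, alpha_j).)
The matrix has rank 7 with 2's on the diagonal. Reading the off-diagonal entries as Dynkin edges (a single edge where a_ij = a_ji = -1; a double or triple edge where a_ij * a_ji = 2 or 3), the diagram is a chain of 7 nodes with a double edge at one end; the terminal node there is the unique short simple root (B_7). One simple-root ordering that puts it in standard form is (alpha_5, alpha_6, alpha_7, alpha_4, alpha_2, alpha_3, alpha_1). So the algebra is type B_7, i.e. so(15).

type B_7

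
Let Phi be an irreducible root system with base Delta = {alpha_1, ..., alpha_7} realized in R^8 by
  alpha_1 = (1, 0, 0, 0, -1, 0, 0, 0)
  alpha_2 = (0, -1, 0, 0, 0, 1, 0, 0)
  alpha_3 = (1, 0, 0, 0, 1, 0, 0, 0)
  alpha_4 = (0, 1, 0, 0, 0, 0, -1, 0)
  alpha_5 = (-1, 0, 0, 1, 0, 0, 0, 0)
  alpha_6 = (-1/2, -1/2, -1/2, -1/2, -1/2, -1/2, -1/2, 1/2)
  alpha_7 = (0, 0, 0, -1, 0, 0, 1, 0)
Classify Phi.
E_7

Compute the Cartan integers a_ij = 2(alpha_i, alpha_j)/(alpha_j, alpha_j); the resulting 7x7 Cartan matrix is
[[2, 0, 0, 0, -1, 0, 0], [0, 2, 0, -1, 0, 0, 0], [0, 0, 2, 0, -1, -1, 0], [0, -1, 0, 2, 0, 0, -1], [-1, 0, -1, 0, 2, 0, -1], [0, 0, -1, 0, 0, 2, 0], [0, 0, 0, -1, -1, 0, 2]].
All simple roots have the same length, so the diagram is simply laced. The associated Dynkin diagram is a chain of 6 nodes with one extra node attached to the third node from one end (E_7), so the type is E_7.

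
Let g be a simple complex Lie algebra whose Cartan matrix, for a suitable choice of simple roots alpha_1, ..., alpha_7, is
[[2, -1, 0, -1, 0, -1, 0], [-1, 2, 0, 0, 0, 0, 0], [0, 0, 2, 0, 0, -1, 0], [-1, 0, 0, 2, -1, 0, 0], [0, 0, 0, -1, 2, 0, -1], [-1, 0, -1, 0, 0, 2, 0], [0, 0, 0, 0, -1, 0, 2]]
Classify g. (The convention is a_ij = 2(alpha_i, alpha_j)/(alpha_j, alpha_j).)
The matrix has rank 7 with 2's on the diagonal. Reading the off-diagonal entries as Dynkin edges (a single edge where a_ij = a_ji = -1; a double or triple edge where a_ij * a_ji = 2 or 3), the diagram is a chain of 6 nodes with one extra node attached to the third node from one end (E_7). One simple-root ordering that puts it in standard form is (alpha_3, alpha_2, alpha_6, alpha_1, alpha_4, alpha_5, alpha_7). So the algebra is type E_7.

E7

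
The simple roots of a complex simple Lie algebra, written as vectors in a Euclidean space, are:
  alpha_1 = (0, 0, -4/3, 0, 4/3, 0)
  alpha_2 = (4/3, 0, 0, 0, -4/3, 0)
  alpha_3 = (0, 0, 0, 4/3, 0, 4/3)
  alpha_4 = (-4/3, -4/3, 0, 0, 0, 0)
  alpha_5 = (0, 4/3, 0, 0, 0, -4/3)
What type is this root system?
Compute the Cartan integers a_ij = 2(alpha_i, alpha_j)/(alpha_j, alpha_j); the resulting 5x5 Cartan matrix is
[[2, -1, 0, 0, 0], [-1, 2, 0, -1, 0], [0, 0, 2, 0, -1], [0, -1, 0, 2, -1], [0, 0, -1, -1, 2]].
All simple roots have the same length, so the diagram is simply laced. The associated Dynkin diagram is a chain of 5 nodes with single edges (A_5), so the type is A_5 (the algebra sl(6)).

A5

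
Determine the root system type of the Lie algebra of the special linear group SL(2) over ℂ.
A1

This is sl(2), which has dimension 2^2 - 1 = 3 and rank 2 - 1 = 1 (a Cartan subalgebra is the diagonal traceless matrices). In the classification of classical Lie algebras, the special linear algebra sl(n+1) has type A_n; here n = 1, so the Dynkin diagram is a chain of 1 nodes with single edges (A_1). Hence the type is A_1.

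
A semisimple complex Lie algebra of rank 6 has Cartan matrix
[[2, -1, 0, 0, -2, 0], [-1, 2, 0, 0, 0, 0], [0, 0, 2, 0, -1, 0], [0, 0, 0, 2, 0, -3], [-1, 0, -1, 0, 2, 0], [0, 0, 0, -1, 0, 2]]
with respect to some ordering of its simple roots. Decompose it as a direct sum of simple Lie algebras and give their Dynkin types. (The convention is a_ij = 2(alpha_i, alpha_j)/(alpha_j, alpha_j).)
The diagram associated to this matrix has two connected components: the simple roots {alpha_1, alpha_2, alpha_3, alpha_5} form a chain of 4 nodes with a double edge between the middle two (F_4), and {alpha_4, alpha_6} form two nodes joined by a triple edge (G_2). A semisimple Lie algebra decomposes uniquely as the direct sum of simple ideals, one per connected component of its Dynkin diagram, so g ≅ F_4 ⊕ G_2 (dimension 52 + 14 = 66).

type F_4 ⊕ type G_2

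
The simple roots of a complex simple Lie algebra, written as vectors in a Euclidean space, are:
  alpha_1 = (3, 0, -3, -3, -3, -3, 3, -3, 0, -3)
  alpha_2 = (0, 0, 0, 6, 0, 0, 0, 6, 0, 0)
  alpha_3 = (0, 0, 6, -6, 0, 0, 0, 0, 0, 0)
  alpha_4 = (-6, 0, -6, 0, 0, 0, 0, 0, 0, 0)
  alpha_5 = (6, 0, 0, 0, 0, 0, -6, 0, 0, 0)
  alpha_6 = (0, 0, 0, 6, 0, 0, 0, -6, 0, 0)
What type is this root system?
E6

Compute the Cartan integers a_ij = 2(alpha_i, alpha_j)/(alpha_j, alpha_j); the resulting 6x6 Cartan matrix is
[[2, -1, 0, 0, 0, 0], [-1, 2, -1, 0, 0, 0], [0, -1, 2, -1, 0, -1], [0, 0, -1, 2, -1, 0], [0, 0, 0, -1, 2, 0], [0, 0, -1, 0, 0, 2]].
All simple roots have the same length, so the diagram is simply laced. The associated Dynkin diagram is a chain of 5 nodes with one extra node attached to the third node from one end (E_6), so the type is E_6.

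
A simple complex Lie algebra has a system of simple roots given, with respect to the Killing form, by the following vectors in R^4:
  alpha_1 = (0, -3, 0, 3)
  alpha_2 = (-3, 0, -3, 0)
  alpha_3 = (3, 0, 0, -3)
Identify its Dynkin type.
Compute the Cartan integers a_ij = 2(alpha_i, alpha_j)/(alpha_j, alpha_j); the resulting 3x3 Cartan matrix is
[[2, 0, -1], [0, 2, -1], [-1, -1, 2]].
All simple roots have the same length, so the diagram is simply laced. The associated Dynkin diagram is a chain of 3 nodes with single edges (A_3), so the type is A_3 (the algebra sl(4)).

type A_3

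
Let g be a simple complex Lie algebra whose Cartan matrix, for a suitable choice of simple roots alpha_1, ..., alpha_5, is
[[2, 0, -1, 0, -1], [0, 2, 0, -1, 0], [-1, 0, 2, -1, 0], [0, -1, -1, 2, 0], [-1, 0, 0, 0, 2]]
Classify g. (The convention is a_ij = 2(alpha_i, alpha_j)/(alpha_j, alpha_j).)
The matrix has rank 5 with 2's on the diagonal. Reading the off-diagonal entries as Dynkin edges (a single edge where a_ij = a_ji = -1; a double or triple edge where a_ij * a_ji = 2 or 3), the diagram is a chain of 5 nodes with single edges (A_5). One simple-root ordering that puts it in standard form is (alpha_5, alpha_1, alpha_3, alpha_4, alpha_2). So the algebra is type A_5, i.e. sl(6).

A_5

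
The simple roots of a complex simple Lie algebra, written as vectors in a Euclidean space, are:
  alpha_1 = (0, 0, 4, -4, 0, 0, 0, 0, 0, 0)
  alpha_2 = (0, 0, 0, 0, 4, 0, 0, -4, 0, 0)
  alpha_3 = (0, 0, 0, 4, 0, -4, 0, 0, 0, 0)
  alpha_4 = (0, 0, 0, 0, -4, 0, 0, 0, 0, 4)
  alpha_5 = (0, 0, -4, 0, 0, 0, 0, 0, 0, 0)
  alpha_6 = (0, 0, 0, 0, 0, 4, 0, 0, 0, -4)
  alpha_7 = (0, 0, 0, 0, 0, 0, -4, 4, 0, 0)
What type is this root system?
Compute the Cartan integers a_ij = 2(alpha_i, alpha_j)/(alpha_j, alpha_j); the resulting 7x7 Cartan matrix is
[[2, 0, -1, 0, -2, 0, 0], [0, 2, 0, -1, 0, 0, -1], [-1, 0, 2, 0, 0, -1, 0], [0, -1, 0, 2, 0, -1, 0], [-1, 0, 0, 0, 2, 0, 0], [0, 0, -1, -1, 0, 2, 0], [0, -1, 0, 0, 0, 0, 2]].
The roots have two lengths (squared-length ratio 2:1); the short ones are alpha_{5}. The associated Dynkin diagram is a chain of 7 nodes with a double edge at one end; the terminal node there is the unique short simple root (B_7), so the type is B_7 (the algebra so(15)).

B_7 (so(15))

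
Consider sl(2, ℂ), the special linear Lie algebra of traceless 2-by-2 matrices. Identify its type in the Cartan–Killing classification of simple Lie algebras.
This is sl(2), which has dimension 2^2 - 1 = 3 and rank 2 - 1 = 1 (a Cartan subalgebra is the diagonal traceless matrices). In the classification of classical Lie algebras, the special linear algebra sl(n+1) has type A_n; here n = 1, so the Dynkin diagram is a chain of 1 nodes with single edges (A_1). Hence the type is A_1.

A_1 (sl(2))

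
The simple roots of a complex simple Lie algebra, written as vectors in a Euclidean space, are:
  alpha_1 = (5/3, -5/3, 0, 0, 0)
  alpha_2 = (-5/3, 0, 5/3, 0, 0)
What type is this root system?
Compute the Cartan integers a_ij = 2(alpha_i, alpha_j)/(alpha_j, alpha_j); the resulting 2x2 Cartan matrix is
[[2, -1], [-1, 2]].
All simple roots have the same length, so the diagram is simply laced. The associated Dynkin diagram is a chain of 2 nodes with single edges (A_2), so the type is A_2 (the algebra sl(3)).

A2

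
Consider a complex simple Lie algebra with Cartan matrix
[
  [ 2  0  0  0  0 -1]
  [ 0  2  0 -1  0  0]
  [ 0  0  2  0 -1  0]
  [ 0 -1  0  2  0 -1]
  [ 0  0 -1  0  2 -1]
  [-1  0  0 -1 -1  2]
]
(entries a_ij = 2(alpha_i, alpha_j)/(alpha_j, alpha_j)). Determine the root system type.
E_6

The matrix has rank 6 with 2's on the diagonal. Reading the off-diagonal entries as Dynkin edges (a single edge where a_ij = a_ji = -1; a double or triple edge where a_ij * a_ji = 2 or 3), the diagram is a chain of 5 nodes with one extra node attached to the third node from one end (E_6). One simple-root ordering that puts it in standard form is (alpha_2, alpha_1, alpha_4, alpha_6, alpha_5, alpha_3). So the algebra is type E_6.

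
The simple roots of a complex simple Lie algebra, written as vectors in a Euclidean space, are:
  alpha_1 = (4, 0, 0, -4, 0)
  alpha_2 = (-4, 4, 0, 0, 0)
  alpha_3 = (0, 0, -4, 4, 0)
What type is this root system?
Compute the Cartan integers a_ij = 2(alpha_i, alpha_j)/(alpha_j, alpha_j); the resulting 3x3 Cartan matrix is
[[2, -1, -1], [-1, 2, 0], [-1, 0, 2]].
All simple roots have the same length, so the diagram is simply laced. The associated Dynkin diagram is a chain of 3 nodes with single edges (A_3), so the type is A_3 (the algebra sl(4)).

A_3 (sl(4))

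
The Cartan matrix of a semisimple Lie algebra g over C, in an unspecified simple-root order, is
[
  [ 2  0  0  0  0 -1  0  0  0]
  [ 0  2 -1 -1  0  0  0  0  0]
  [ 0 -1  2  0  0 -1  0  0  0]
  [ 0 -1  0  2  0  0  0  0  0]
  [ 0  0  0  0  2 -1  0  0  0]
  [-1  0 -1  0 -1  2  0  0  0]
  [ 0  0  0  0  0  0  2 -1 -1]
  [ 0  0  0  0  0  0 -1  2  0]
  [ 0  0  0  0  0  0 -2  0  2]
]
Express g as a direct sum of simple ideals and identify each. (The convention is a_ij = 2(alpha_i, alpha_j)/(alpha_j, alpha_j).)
The diagram associated to this matrix has two connected components: the simple roots {alpha_7, alpha_8, alpha_9} form a chain of 3 nodes with a double edge at one end; the terminal node there is the unique long simple root (C_3), and {alpha_1, alpha_2, alpha_3, alpha_4, alpha_5, alpha_6} form a chain of 4 nodes with a fork of two nodes at one end (D_6). A semisimple Lie algebra decomposes uniquely as the direct sum of simple ideals, one per connected component of its Dynkin diagram, so g ≅ C_3 ⊕ D_6 (dimension 21 + 66 = 87).

type C_3 ⊕ type D_6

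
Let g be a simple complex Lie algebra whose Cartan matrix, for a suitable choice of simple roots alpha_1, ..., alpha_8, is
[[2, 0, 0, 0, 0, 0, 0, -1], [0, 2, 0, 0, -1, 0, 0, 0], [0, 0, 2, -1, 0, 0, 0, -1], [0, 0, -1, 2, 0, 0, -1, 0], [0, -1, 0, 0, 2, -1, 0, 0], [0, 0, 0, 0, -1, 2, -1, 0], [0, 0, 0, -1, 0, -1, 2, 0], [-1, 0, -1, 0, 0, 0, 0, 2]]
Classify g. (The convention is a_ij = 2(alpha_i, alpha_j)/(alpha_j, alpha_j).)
The matrix has rank 8 with 2's on the diagonal. Reading the off-diagonal entries as Dynkin edges (a single edge where a_ij = a_ji = -1; a double or triple edge where a_ij * a_ji = 2 or 3), the diagram is a chain of 8 nodes with single edges (A_8). One simple-root ordering that puts it in standard form is (alpha_2, alpha_5, alpha_6, alpha_7, alpha_4, alpha_3, alpha_8, alpha_1). So the algebra is type A_8, i.e. sl(9).

A_8 (sl(9))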